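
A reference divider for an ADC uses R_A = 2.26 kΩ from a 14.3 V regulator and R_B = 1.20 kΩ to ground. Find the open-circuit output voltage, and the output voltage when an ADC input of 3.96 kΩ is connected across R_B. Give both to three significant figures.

Unloaded: 4.96 V; loaded: 4.14 V

Open-circuit: V = 14.3 × 1.20/(2.26 + 1.20) = 4.96 V.
With the load, R_B becomes R_B‖R_L = 0.9209 kΩ, so V = 14.3 × 0.9209/3.181 = 4.14 V.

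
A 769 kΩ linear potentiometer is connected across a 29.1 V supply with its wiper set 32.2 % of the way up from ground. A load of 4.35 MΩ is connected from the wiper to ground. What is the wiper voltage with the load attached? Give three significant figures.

V ≈ 9.02 V

The wiper splits the pot into (1−α)R = 521.4 kΩ above and αR = 247.6 kΩ below.
Lower section ‖ load = 234.3 kΩ.
V_wiper = 29.1 × 234.3/(521.4 + 234.3) = 9.02 V.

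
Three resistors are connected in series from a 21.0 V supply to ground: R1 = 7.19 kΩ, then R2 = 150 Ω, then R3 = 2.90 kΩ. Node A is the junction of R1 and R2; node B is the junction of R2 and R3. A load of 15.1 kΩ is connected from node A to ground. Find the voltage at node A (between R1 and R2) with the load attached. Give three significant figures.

Below node A the series string R2+R3 = 3050 Ω sits in parallel with the 15100 Ω load: 2537 Ω.
V_A = 21.0 × 2537/(7190 + 2537) = 5.48 V.

V ≈ 5.48 V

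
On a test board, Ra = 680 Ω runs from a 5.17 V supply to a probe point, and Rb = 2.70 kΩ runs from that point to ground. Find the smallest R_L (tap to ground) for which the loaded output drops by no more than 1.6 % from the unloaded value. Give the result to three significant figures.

R_L(min) ≈ 33.4 kΩ

Output resistance R_th = Ra‖Rb = (680 × 2700)/3380 = 543.2 Ω.
The fractional drop is R_th/(R_th + R_L); requiring this ≤ 0.0160 gives R_L ≥ R_th(1/0.0160 − 1) = 543.2 × 61.50 = 33.4 kΩ.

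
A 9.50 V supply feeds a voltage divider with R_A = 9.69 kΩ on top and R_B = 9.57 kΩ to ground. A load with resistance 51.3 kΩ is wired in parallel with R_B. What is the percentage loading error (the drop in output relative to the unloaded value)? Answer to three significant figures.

The divider's output (Thévenin) resistance is R_A‖R_B = 4.815 kΩ.
Fractional drop under load = R_th/(R_th + R_L) = 4.815 / (4.815 + 51.3) = 0.08580.
So the output falls by 8.58 %.

8.58 %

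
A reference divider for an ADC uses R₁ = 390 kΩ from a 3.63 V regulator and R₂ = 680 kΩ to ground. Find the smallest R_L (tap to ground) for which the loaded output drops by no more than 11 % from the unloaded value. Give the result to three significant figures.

Output resistance R_th = R₁‖R₂ = (390 × 680)/1070 = 247.9 kΩ.
The fractional drop is R_th/(R_th + R_L); requiring this ≤ 0.110 gives R_L ≥ R_th(1/0.110 − 1) = 247.9 × 8.091 = 2.01 MΩ.

R_L(min) ≈ 2.01 MΩ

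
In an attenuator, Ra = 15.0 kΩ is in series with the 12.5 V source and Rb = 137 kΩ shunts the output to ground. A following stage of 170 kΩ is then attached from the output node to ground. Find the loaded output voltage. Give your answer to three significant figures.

V_out ≈ 10.4 V

The load sits in parallel with Rb: Rb‖R_L = (137 × 170) / (137 + 170) = 75.86 kΩ.
V_out = 12.5 × 75.86 / (15.0 + 75.86) = 12.5 × 75.86/90.86 = 10.4 V.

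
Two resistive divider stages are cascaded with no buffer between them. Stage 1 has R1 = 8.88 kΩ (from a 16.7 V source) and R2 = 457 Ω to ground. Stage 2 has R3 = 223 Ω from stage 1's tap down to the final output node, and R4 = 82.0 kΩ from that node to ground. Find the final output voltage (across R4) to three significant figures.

Stage 2 presents R3+R4 = 82220 Ω as a load on stage 1's tap.
Stage 1's lower leg becomes R2‖(R3+R4) = 454.5 Ω, so V_mid = 16.7 × 454.5/9334 = 0.8131 V.
Stage 2 is itself unloaded: V_out = V_mid × R4/(R3+R4) = 0.8131 × 82000/82220 = 0.811 V.

V_out ≈ 0.811 V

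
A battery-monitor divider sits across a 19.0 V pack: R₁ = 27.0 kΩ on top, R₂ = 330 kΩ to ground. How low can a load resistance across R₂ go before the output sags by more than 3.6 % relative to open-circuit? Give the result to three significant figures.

R_L(min) ≈ 668 kΩ

Output resistance R_th = R₁‖R₂ = (27.0 × 330)/357.0 = 24.96 kΩ.
The fractional drop is R_th/(R_th + R_L); requiring this ≤ 0.0360 gives R_L ≥ R_th(1/0.0360 − 1) = 24.96 × 26.78 = 668 kΩ.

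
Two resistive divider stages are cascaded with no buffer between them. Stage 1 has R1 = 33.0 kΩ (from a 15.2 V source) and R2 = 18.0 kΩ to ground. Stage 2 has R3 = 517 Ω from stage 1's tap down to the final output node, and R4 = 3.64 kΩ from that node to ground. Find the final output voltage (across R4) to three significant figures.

Stage 2 presents R3+R4 = 4157 Ω as a load on stage 1's tap.
Stage 1's lower leg becomes R2‖(R3+R4) = 3377 Ω, so V_mid = 15.2 × 3377/36380 = 1.411 V.
Stage 2 is itself unloaded: V_out = V_mid × R4/(R3+R4) = 1.411 × 3640/4157 = 1.24 V.

V_out ≈ 1.24 V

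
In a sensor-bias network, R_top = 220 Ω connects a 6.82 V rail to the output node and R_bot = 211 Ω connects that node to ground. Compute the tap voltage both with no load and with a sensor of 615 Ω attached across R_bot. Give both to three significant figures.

Unloaded: 3.34 V; loaded: 2.84 V

Open-circuit: V = 6.82 × 211/(220 + 211) = 3.34 V.
With the load, R_bot becomes R_bot‖R_L = 157.1 Ω, so V = 6.82 × 157.1/377.1 = 2.84 V.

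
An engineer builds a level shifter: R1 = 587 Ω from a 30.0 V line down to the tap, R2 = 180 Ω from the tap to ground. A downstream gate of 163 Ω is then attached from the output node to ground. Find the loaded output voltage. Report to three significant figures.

The load sits in parallel with R2: R2‖R_L = (180 × 163) / (180 + 163) = 85.54 Ω.
V_out = 30.0 × 85.54 / (587 + 85.54) = 30.0 × 85.54/672.5 = 3.82 V.

V_out ≈ 3.82 V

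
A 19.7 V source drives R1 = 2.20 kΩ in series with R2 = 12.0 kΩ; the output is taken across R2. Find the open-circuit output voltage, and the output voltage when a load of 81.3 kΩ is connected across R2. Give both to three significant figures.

Open-circuit: V = 19.7 × 12.0/(2.20 + 12.0) = 16.6 V.
With the load, R2 becomes R2‖R_L = 10.46 kΩ, so V = 19.7 × 10.46/12.66 = 16.3 V.

Unloaded: 16.6 V; loaded: 16.3 V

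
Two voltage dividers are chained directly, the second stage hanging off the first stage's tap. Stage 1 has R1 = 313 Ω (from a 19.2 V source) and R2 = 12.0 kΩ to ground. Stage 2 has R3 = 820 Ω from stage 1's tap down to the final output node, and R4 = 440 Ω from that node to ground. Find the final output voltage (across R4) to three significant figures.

V_out ≈ 5.26 V

Stage 2 presents R3+R4 = 1260 Ω as a load on stage 1's tap.
Stage 1's lower leg becomes R2‖(R3+R4) = 1140 Ω, so V_mid = 19.2 × 1140/1453 = 15.06 V.
Stage 2 is itself unloaded: V_out = V_mid × R4/(R3+R4) = 15.06 × 440/1260 = 5.26 V.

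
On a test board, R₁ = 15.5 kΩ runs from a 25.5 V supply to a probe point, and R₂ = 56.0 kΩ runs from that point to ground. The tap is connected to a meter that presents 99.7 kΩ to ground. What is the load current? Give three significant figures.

I_L ≈ 0.179 mA

R₂‖R_L = 35.86 kΩ; V_out = 25.5 × 35.86/51.36 = 17.80 V.
I_L = V_out / R_L = 17.80 / 99.7 kΩ = 0.179 mA.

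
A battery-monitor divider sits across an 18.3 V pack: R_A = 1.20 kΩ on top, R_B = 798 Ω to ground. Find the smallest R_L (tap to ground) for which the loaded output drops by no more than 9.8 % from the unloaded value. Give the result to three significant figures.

Output resistance R_th = R_A‖R_B = (1200 × 798)/1998 = 479.3 Ω.
The fractional drop is R_th/(R_th + R_L); requiring this ≤ 0.0980 gives R_L ≥ R_th(1/0.0980 − 1) = 479.3 × 9.204 = 4.41 kΩ.

R_L(min) ≈ 4.41 kΩ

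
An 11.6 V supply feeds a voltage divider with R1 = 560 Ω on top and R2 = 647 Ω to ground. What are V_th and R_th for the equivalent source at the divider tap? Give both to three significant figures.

V_th = 6.22 V, R_th = 300 Ω

V_th is the open-circuit tap voltage: 11.6 × 647/(560 + 647) = 6.22 V.
With the supply zeroed, R1 and R2 appear in parallel from the tap: R_th = R1‖R2 = (560 × 647)/1207 = 300 Ω.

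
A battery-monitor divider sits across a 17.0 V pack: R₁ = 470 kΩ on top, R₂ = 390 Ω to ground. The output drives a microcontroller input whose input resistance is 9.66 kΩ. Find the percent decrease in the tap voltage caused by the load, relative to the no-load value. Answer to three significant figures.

3.88 %

The divider's output (Thévenin) resistance is R₁‖R₂ = 389.7 Ω.
Fractional drop under load = R_th/(R_th + R_L) = 389.7 / (389.7 + 9660) = 0.03878.
So the output falls by 3.88 %.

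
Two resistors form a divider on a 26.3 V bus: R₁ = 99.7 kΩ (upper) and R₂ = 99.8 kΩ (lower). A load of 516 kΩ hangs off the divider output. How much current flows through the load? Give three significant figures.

I_L ≈ 0.0232 mA

R₂‖R_L = 83.63 kΩ; V_out = 26.3 × 83.63/183.3 = 12.00 V.
I_L = V_out / R_L = 12.00 / 516 kΩ = 0.0232 mA.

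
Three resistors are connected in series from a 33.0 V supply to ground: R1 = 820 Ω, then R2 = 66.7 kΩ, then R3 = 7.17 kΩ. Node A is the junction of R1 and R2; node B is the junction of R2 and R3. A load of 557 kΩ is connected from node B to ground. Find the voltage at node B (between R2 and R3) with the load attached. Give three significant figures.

At node B, R3 is in parallel with the load: R3‖R_L = 7079 Ω.
Below node A the resistance is R2 + (R3‖R_L) = 73780 Ω, so V_A = 33.0 × 73780/74600 = 32.64 V.
Then V_B = V_A × (R3‖R_L)/(R2 + R3‖R_L) = 32.64 × 7079/73780 = 3.13 V.

V ≈ 3.13 V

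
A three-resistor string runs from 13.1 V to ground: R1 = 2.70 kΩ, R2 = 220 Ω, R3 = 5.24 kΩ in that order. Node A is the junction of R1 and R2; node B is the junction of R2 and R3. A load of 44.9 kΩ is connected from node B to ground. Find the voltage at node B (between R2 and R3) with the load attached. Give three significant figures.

At node B, R3 is in parallel with the load: R3‖R_L = 4692 Ω.
Below node A the resistance is R2 + (R3‖R_L) = 4912 Ω, so V_A = 13.1 × 4912/7612 = 8.454 V.
Then V_B = V_A × (R3‖R_L)/(R2 + R3‖R_L) = 8.454 × 4692/4912 = 8.08 V.

V ≈ 8.08 V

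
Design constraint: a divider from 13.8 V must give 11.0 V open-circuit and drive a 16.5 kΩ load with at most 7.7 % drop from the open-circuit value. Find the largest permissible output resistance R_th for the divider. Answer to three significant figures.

R_th ≤ 1.38 kΩ

Loading drop = R_th/(R_th + R_L) ≤ 0.0770, so R_th ≤ R_L · ε/(1−ε) = 16.5 kΩ × 0.0770/0.9230 = 1.38 kΩ.
(Any R1, R2 with R2/(R1+R2) = 0.797 and R1‖R2 ≤ 1.38 kΩ will meet the spec.)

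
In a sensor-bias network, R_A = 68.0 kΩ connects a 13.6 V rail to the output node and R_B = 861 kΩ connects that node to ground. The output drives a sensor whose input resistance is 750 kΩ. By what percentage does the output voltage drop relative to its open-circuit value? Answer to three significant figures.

7.75 %

The divider's output (Thévenin) resistance is R_A‖R_B = 63.02 kΩ.
Fractional drop under load = R_th/(R_th + R_L) = 63.02 / (63.02 + 750) = 0.07752.
So the output falls by 7.75 %.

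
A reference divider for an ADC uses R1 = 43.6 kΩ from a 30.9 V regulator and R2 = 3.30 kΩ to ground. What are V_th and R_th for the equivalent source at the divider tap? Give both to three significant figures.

V_th = 2.17 V, R_th = 3.07 kΩ

V_th is the open-circuit tap voltage: 30.9 × 3.30/(43.6 + 3.30) = 2.17 V.
With the supply zeroed, R1 and R2 appear in parallel from the tap: R_th = R1‖R2 = (43.6 × 3.30)/46.90 = 3.07 kΩ.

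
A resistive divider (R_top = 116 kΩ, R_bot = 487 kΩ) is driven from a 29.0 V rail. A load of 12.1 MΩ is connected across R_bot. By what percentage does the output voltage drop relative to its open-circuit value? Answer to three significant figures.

The divider's output (Thévenin) resistance is R_top‖R_bot = 93.68 kΩ.
Fractional drop under load = R_th/(R_th + R_L) = 93.68 / (93.68 + 12100) = 0.007683.
So the output falls by 0.768 %.

0.768 %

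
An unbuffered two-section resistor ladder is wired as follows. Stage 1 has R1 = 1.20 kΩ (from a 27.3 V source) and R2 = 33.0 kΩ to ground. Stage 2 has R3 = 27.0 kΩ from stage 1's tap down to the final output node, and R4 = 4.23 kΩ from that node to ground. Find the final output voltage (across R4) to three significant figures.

Stage 2 presents R3+R4 = 31.23 kΩ as a load on stage 1's tap.
Stage 1's lower leg becomes R2‖(R3+R4) = 16.05 kΩ, so V_mid = 27.3 × 16.05/17.25 = 25.40 V.
Stage 2 is itself unloaded: V_out = V_mid × R4/(R3+R4) = 25.40 × 4.23/31.23 = 3.44 V.

V_out ≈ 3.44 V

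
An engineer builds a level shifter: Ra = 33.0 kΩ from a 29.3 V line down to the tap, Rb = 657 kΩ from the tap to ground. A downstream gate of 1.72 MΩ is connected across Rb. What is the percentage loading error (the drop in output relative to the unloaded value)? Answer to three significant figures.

The divider's output (Thévenin) resistance is Ra‖Rb = 31.42 kΩ.
Fractional drop under load = R_th/(R_th + R_L) = 31.42 / (31.42 + 1720) = 0.01794.
So the output falls by 1.79 %.

1.79 %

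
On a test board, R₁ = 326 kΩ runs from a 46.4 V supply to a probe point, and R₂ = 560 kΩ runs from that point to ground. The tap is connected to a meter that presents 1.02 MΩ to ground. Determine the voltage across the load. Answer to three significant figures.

V_out ≈ 24.4 V

The load sits in parallel with R₂: R₂‖R_L = (560 × 1020) / (560 + 1020) = 361.5 kΩ.
V_out = 46.4 × 361.5 / (326 + 361.5) = 46.4 × 361.5/687.5 = 24.4 V.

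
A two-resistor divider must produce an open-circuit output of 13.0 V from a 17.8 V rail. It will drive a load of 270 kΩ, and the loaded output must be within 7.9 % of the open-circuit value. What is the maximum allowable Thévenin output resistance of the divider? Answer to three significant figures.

Loading drop = R_th/(R_th + R_L) ≤ 0.0790, so R_th ≤ R_L · ε/(1−ε) = 270 kΩ × 0.0790/0.9210 = 23.2 kΩ.
(Any R1, R2 with R2/(R1+R2) = 0.730 and R1‖R2 ≤ 23.2 kΩ will meet the spec.)

R_th ≤ 23.2 kΩ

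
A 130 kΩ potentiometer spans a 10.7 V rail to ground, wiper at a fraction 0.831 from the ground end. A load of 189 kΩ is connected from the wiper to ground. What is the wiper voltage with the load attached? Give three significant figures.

V ≈ 8.11 V

The wiper splits the pot into (1−α)R = 21.97 kΩ above and αR = 108.0 kΩ below.
Lower section ‖ load = 68.74 kΩ.
V_wiper = 10.7 × 68.74/(21.97 + 68.74) = 8.11 V.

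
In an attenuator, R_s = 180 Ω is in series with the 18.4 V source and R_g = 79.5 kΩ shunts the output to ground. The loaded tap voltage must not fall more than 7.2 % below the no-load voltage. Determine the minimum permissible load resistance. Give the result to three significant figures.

Output resistance R_th = R_s‖R_g = (180 × 79500)/79680 = 179.6 Ω.
The fractional drop is R_th/(R_th + R_L); requiring this ≤ 0.0720 gives R_L ≥ R_th(1/0.0720 − 1) = 179.6 × 12.89 = 2.31 kΩ.

R_L(min) ≈ 2.31 kΩ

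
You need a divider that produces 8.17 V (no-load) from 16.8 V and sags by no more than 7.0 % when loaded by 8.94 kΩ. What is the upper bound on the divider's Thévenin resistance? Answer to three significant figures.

Loading drop = R_th/(R_th + R_L) ≤ 0.0700, so R_th ≤ R_L · ε/(1−ε) = 8.94 kΩ × 0.0700/0.9300 = 673 Ω.

R_th ≤ 673 Ω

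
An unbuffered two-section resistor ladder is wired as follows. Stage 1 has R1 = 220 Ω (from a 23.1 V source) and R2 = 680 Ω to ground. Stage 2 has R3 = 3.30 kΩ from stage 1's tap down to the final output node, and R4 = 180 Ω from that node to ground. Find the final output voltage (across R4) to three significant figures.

Stage 2 presents R3+R4 = 3480 Ω as a load on stage 1's tap.
Stage 1's lower leg becomes R2‖(R3+R4) = 568.8 Ω, so V_mid = 23.1 × 568.8/788.8 = 16.66 V.
Stage 2 is itself unloaded: V_out = V_mid × R4/(R3+R4) = 16.66 × 180/3480 = 0.862 V.

V_out ≈ 0.862 V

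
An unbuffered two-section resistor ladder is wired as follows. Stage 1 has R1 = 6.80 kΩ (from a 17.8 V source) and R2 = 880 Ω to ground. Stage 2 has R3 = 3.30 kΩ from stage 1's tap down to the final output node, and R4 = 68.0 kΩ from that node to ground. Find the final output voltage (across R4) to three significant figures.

V_out ≈ 1.92 V

Stage 2 presents R3+R4 = 71300 Ω as a load on stage 1's tap.
Stage 1's lower leg becomes R2‖(R3+R4) = 869.3 Ω, so V_mid = 17.8 × 869.3/7669 = 2.018 V.
Stage 2 is itself unloaded: V_out = V_mid × R4/(R3+R4) = 2.018 × 68000/71300 = 1.92 V.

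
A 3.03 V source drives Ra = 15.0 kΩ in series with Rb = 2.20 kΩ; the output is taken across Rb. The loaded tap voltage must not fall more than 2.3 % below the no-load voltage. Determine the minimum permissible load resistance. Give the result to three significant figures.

Output resistance R_th = Ra‖Rb = (15.0 × 2.20)/17.20 = 1.919 kΩ.
The fractional drop is R_th/(R_th + R_L); requiring this ≤ 0.0230 gives R_L ≥ R_th(1/0.0230 − 1) = 1.919 × 42.48 = 81.5 kΩ.

R_L(min) ≈ 81.5 kΩ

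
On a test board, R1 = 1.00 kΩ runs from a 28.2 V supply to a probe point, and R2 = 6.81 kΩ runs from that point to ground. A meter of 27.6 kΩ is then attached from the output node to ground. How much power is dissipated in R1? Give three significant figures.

Total resistance from the source is R1 + (R2‖R_L) = 6.462 kΩ, so I = 28.2/6.462 kΩ = 4.364 mA.
P = I²·R1 = (4.364 mA)² × 1.00 kΩ = 19.0 mW.

P ≈ 19.0 mW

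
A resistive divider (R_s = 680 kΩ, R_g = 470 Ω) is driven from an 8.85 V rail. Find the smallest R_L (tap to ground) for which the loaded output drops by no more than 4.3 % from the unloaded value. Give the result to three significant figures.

Output resistance R_th = R_s‖R_g = (680000 × 470)/680500 = 469.7 Ω.
The fractional drop is R_th/(R_th + R_L); requiring this ≤ 0.0430 gives R_L ≥ R_th(1/0.0430 − 1) = 469.7 × 22.26 = 10.5 kΩ.

R_L(min) ≈ 10.5 kΩ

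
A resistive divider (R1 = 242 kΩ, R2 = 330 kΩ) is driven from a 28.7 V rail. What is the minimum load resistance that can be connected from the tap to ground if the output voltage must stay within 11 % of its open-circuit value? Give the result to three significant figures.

R_L(min) ≈ 1.13 MΩ

Output resistance R_th = R1‖R2 = (242 × 330)/572.0 = 139.6 kΩ.
The fractional drop is R_th/(R_th + R_L); requiring this ≤ 0.110 gives R_L ≥ R_th(1/0.110 − 1) = 139.6 × 8.091 = 1.13 MΩ.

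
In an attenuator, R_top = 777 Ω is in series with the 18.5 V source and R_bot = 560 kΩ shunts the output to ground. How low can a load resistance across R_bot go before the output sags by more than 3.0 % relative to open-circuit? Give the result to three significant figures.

Output resistance R_th = R_top‖R_bot = (777 × 560000)/560800 = 775.9 Ω.
The fractional drop is R_th/(R_th + R_L); requiring this ≤ 0.0300 gives R_L ≥ R_th(1/0.0300 − 1) = 775.9 × 32.33 = 25.1 kΩ.

R_L(min) ≈ 25.1 kΩ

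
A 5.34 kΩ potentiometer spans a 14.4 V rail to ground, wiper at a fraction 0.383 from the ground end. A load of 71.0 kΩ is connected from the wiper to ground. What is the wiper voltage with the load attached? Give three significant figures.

V ≈ 5.42 V

The wiper splits the pot into (1−α)R = 3.295 kΩ above and αR = 2.045 kΩ below.
Lower section ‖ load = 1.988 kΩ.
V_wiper = 14.4 × 1.988/(3.295 + 1.988) = 5.42 V.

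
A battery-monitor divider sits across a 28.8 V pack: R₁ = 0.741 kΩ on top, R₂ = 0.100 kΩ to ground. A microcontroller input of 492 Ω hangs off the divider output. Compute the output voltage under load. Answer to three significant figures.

V_out ≈ 2.90 V

The load sits in parallel with R₂: R₂‖R_L = (100 × 492) / (100 + 492) = 83.11 Ω.
V_out = 28.8 × 83.11 / (741 + 83.11) = 28.8 × 83.11/824.1 = 2.90 V.
(Unloaded it would have been 3.42 V.)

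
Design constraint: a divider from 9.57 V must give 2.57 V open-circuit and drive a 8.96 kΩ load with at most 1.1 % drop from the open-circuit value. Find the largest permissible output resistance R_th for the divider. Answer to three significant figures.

R_th ≤ 99.7 Ω

Loading drop = R_th/(R_th + R_L) ≤ 0.0110, so R_th ≤ R_L · ε/(1−ε) = 8.96 kΩ × 0.0110/0.9890 = 99.7 Ω.
(Any R1, R2 with R2/(R1+R2) = 0.269 and R1‖R2 ≤ 99.7 Ω will meet the spec.)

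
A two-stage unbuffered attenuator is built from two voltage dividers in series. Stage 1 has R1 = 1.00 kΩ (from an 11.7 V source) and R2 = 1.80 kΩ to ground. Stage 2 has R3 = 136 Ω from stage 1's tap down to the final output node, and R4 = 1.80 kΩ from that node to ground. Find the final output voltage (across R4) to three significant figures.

Stage 2 presents R3+R4 = 1936 Ω as a load on stage 1's tap.
Stage 1's lower leg becomes R2‖(R3+R4) = 932.8 Ω, so V_mid = 11.7 × 932.8/1933 = 5.646 V.
Stage 2 is itself unloaded: V_out = V_mid × R4/(R3+R4) = 5.646 × 1800/1936 = 5.25 V.

V_out ≈ 5.25 V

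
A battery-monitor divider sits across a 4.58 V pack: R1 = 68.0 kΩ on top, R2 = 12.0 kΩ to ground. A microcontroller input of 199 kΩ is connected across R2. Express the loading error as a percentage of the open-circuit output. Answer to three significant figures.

4.88 %

The divider's output (Thévenin) resistance is R1‖R2 = 10.20 kΩ.
Fractional drop under load = R_th/(R_th + R_L) = 10.20 / (10.20 + 199) = 0.04876.
So the output falls by 4.88 %.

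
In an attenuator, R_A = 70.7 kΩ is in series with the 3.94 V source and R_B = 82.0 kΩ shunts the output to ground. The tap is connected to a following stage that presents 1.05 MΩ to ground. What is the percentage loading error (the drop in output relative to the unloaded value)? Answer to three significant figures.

3.49 %

The divider's output (Thévenin) resistance is R_A‖R_B = 37.97 kΩ.
Fractional drop under load = R_th/(R_th + R_L) = 37.97 / (37.97 + 1050) = 0.03490.
So the output falls by 3.49 %.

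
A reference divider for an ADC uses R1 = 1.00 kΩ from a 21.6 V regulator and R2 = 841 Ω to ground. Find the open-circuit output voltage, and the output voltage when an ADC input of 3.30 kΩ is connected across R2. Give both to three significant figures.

Open-circuit: V = 21.6 × 841/(1000 + 841) = 9.87 V.
With the load, R2 becomes R2‖R_L = 670.2 Ω, so V = 21.6 × 670.2/1670 = 8.67 V.

Unloaded: 9.87 V; loaded: 8.67 V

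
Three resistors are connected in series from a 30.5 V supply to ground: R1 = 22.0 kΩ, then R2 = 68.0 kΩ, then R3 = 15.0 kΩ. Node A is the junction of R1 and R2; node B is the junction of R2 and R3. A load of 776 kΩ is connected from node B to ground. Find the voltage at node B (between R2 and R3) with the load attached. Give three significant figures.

At node B, R3 is in parallel with the load: R3‖R_L = 14.72 kΩ.
Below node A the resistance is R2 + (R3‖R_L) = 82.72 kΩ, so V_A = 30.5 × 82.72/104.7 = 24.09 V.
Then V_B = V_A × (R3‖R_L)/(R2 + R3‖R_L) = 24.09 × 14.72/82.72 = 4.29 V.

V ≈ 4.29 V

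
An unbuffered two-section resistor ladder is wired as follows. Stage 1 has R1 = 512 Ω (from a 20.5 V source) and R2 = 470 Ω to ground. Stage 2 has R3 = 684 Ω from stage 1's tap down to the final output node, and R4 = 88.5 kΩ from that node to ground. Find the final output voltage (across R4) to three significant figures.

Stage 2 presents R3+R4 = 89180 Ω as a load on stage 1's tap.
Stage 1's lower leg becomes R2‖(R3+R4) = 467.5 Ω, so V_mid = 20.5 × 467.5/979.5 = 9.785 V.
Stage 2 is itself unloaded: V_out = V_mid × R4/(R3+R4) = 9.785 × 88500/89180 = 9.71 V.

V_out ≈ 9.71 V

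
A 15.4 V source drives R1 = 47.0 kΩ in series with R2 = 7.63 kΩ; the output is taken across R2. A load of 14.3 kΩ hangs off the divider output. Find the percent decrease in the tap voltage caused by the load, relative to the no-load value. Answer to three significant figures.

31.5 %

Unloaded V = 15.4 × 7.63/54.63 = 2.151 V.
Loaded: R2‖R_L = 4.975 kΩ, giving V = 15.4 × 4.975/51.98 = 1.474 V.
Drop = (2.151 − 1.474) / 2.151 = 31.5 %.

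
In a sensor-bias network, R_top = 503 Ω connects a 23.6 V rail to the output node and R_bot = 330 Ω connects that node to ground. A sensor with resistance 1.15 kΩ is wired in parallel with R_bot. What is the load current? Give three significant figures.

I_L ≈ 6.93 mA

R_bot‖R_L = 256.4 Ω; V_out = 23.6 × 256.4/759.4 = 7.969 V.
I_L = V_out / R_L = 7.969 / 1.15 kΩ = 6.93 mA.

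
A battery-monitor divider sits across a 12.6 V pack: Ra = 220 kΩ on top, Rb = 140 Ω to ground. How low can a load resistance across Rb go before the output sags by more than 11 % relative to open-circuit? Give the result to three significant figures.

Output resistance R_th = Ra‖Rb = (220000 × 140)/220100 = 139.9 Ω.
The fractional drop is R_th/(R_th + R_L); requiring this ≤ 0.110 gives R_L ≥ R_th(1/0.110 − 1) = 139.9 × 8.091 = 1.13 kΩ.

R_L(min) ≈ 1.13 kΩ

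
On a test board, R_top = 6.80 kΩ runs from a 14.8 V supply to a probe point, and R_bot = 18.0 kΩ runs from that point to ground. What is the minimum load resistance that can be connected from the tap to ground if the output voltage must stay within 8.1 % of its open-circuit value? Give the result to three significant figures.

Output resistance R_th = R_top‖R_bot = (6.80 × 18.0)/24.80 = 4.935 kΩ.
The fractional drop is R_th/(R_th + R_L); requiring this ≤ 0.0810 gives R_L ≥ R_th(1/0.0810 − 1) = 4.935 × 11.35 = 56.0 kΩ.

R_L(min) ≈ 56.0 kΩ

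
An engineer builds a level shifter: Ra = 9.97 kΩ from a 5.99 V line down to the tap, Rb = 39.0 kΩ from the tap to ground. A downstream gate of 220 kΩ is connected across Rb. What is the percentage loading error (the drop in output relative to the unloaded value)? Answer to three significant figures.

The divider's output (Thévenin) resistance is Ra‖Rb = 7.940 kΩ.
Fractional drop under load = R_th/(R_th + R_L) = 7.940 / (7.940 + 220) = 0.03483.
So the output falls by 3.48 %.

3.48 %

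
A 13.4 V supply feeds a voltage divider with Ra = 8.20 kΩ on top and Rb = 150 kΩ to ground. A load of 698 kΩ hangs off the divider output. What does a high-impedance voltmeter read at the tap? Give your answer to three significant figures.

The load sits in parallel with Rb: Rb‖R_L = (150 × 698) / (150 + 698) = 123.5 kΩ.
V_out = 13.4 × 123.5 / (8.20 + 123.5) = 13.4 × 123.5/131.7 = 12.6 V.

V_out ≈ 12.6 V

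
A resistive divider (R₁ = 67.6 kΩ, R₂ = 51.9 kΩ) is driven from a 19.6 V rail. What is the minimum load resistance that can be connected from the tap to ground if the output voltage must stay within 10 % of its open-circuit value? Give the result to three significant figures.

R_L(min) ≈ 264 kΩ

Output resistance R_th = R₁‖R₂ = (67.6 × 51.9)/119.5 = 29.36 kΩ.
The fractional drop is R_th/(R_th + R_L); requiring this ≤ 0.100 gives R_L ≥ R_th(1/0.100 − 1) = 29.36 × 9.000 = 264 kΩ.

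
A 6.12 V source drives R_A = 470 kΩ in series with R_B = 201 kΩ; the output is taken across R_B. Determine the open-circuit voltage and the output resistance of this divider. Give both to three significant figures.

V_th = 1.83 V, R_th = 141 kΩ

V_th is the open-circuit tap voltage: 6.12 × 201/(470 + 201) = 1.83 V.
With the supply zeroed, R_A and R_B appear in parallel from the tap: R_th = R_A‖R_B = (470 × 201)/671.0 = 141 kΩ.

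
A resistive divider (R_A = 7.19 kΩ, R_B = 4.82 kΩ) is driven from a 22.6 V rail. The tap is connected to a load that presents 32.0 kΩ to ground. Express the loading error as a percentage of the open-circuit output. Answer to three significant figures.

Unloaded V = 22.6 × 4.82/12.01 = 9.0701 V.
Loaded: R_B‖R_L = 4.189 kΩ, giving V = 22.6 × 4.189/11.38 = 8.3199 V.
Drop = (9.0701 − 8.3199) / 9.0701 = 8.27 %.

8.27 %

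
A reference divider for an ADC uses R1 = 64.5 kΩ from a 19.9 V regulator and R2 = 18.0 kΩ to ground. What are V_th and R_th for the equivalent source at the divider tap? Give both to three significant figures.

V_th = 4.34 V, R_th = 14.1 kΩ

V_th is the open-circuit tap voltage: 19.9 × 18.0/(64.5 + 18.0) = 4.34 V.
With the supply zeroed, R1 and R2 appear in parallel from the tap: R_th = R1‖R2 = (64.5 × 18.0)/82.50 = 14.1 kΩ.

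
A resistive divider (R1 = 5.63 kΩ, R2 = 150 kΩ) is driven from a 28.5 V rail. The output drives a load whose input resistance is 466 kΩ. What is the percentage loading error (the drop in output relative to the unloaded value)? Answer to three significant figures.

The divider's output (Thévenin) resistance is R1‖R2 = 5.426 kΩ.
Fractional drop under load = R_th/(R_th + R_L) = 5.426 / (5.426 + 466) = 0.01151.
So the output falls by 1.15 %.

1.15 %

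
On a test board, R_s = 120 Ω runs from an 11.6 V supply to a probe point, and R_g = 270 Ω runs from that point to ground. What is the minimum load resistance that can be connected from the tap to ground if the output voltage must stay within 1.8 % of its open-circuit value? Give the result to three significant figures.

Output resistance R_th = R_s‖R_g = (120 × 270)/390.0 = 83.08 Ω.
The fractional drop is R_th/(R_th + R_L); requiring this ≤ 0.0180 gives R_L ≥ R_th(1/0.0180 − 1) = 83.08 × 54.56 = 4.53 kΩ.

R_L(min) ≈ 4.53 kΩ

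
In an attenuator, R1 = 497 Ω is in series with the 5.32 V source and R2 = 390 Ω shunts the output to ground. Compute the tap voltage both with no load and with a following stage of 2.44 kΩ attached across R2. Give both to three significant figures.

Unloaded: 2.34 V; loaded: 2.15 V

Open-circuit: V = 5.32 × 390/(497 + 390) = 2.34 V.
With the load, R2 becomes R2‖R_L = 336.3 Ω, so V = 5.32 × 336.3/833.3 = 2.15 V.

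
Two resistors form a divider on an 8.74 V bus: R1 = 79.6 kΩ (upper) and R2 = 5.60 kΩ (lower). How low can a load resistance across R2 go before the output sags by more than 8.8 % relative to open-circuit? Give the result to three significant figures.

R_L(min) ≈ 54.2 kΩ

Output resistance R_th = R1‖R2 = (79.6 × 5.60)/85.20 = 5.232 kΩ.
The fractional drop is R_th/(R_th + R_L); requiring this ≤ 0.0880 gives R_L ≥ R_th(1/0.0880 − 1) = 5.232 × 10.36 = 54.2 kΩ.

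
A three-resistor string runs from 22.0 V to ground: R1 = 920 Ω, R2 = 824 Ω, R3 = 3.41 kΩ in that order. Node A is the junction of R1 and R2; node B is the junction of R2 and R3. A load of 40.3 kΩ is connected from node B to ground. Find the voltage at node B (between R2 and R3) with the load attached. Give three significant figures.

At node B, R3 is in parallel with the load: R3‖R_L = 3144 Ω.
Below node A the resistance is R2 + (R3‖R_L) = 3968 Ω, so V_A = 22.0 × 3968/4888 = 17.86 V.
Then V_B = V_A × (R3‖R_L)/(R2 + R3‖R_L) = 17.86 × 3144/3968 = 14.2 V.

V ≈ 14.2 V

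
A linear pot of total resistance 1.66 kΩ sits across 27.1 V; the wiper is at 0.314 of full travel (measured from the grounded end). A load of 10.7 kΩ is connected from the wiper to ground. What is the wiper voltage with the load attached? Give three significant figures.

The wiper splits the pot into (1−α)R = 1139 Ω above and αR = 521.2 Ω below.
Lower section ‖ load = 497.0 Ω.
V_wiper = 27.1 × 497.0/(1139 + 497.0) = 8.23 V.

V ≈ 8.23 V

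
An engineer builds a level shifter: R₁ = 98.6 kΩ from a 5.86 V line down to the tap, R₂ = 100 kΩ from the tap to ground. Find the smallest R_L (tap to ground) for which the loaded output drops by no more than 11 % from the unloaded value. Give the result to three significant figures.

Output resistance R_th = R₁‖R₂ = (98.6 × 100)/198.6 = 49.65 kΩ.
The fractional drop is R_th/(R_th + R_L); requiring this ≤ 0.110 gives R_L ≥ R_th(1/0.110 − 1) = 49.65 × 8.091 = 402 kΩ.

R_L(min) ≈ 402 kΩ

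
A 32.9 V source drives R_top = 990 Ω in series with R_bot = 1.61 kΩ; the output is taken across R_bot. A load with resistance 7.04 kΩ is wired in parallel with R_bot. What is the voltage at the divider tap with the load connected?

V_out ≈ 18.7 V

The load sits in parallel with R_bot: R_bot‖R_L = (1610 × 7040) / (1610 + 7040) = 1310 Ω.
V_out = 32.9 × 1310 / (990 + 1310) = 32.9 × 1310/2300 = 18.7 V.
(Unloaded it would have been 20.4 V.)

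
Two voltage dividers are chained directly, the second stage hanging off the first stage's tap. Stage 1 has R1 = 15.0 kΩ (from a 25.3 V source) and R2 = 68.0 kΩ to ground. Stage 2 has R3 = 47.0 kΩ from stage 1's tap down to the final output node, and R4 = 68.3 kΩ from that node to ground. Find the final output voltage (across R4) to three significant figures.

Stage 2 presents R3+R4 = 115.3 kΩ as a load on stage 1's tap.
Stage 1's lower leg becomes R2‖(R3+R4) = 42.77 kΩ, so V_mid = 25.3 × 42.77/57.77 = 18.73 V.
Stage 2 is itself unloaded: V_out = V_mid × R4/(R3+R4) = 18.73 × 68.3/115.3 = 11.1 V.

V_out ≈ 11.1 V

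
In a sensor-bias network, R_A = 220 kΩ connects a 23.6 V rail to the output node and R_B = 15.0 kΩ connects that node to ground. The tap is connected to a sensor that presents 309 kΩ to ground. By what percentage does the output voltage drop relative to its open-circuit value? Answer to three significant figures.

4.35 %

The divider's output (Thévenin) resistance is R_A‖R_B = 14.04 kΩ.
Fractional drop under load = R_th/(R_th + R_L) = 14.04 / (14.04 + 309) = 0.04347.
So the output falls by 4.35 %.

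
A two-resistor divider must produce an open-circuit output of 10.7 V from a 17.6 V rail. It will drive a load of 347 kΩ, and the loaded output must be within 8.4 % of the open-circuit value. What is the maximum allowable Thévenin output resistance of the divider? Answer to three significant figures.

Loading drop = R_th/(R_th + R_L) ≤ 0.0840, so R_th ≤ R_L · ε/(1−ε) = 347 kΩ × 0.0840/0.9160 = 31.8 kΩ.
(Any R1, R2 with R2/(R1+R2) = 0.608 and R1‖R2 ≤ 31.8 kΩ will meet the spec.)

R_th ≤ 31.8 kΩ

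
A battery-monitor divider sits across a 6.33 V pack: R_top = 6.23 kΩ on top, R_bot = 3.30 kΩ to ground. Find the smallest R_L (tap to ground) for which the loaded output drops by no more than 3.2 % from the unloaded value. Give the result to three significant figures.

R_L(min) ≈ 65.3 kΩ

Output resistance R_th = R_top‖R_bot = (6.23 × 3.30)/9.530 = 2.157 kΩ.
The fractional drop is R_th/(R_th + R_L); requiring this ≤ 0.0320 gives R_L ≥ R_th(1/0.0320 − 1) = 2.157 × 30.25 = 65.3 kΩ.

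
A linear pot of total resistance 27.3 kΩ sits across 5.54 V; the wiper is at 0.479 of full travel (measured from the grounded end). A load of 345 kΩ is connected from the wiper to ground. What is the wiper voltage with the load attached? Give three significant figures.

V ≈ 2.60 V

The wiper splits the pot into (1−α)R = 14.22 kΩ above and αR = 13.08 kΩ below.
Lower section ‖ load = 12.60 kΩ.
V_wiper = 5.54 × 12.60/(14.22 + 12.60) = 2.60 V.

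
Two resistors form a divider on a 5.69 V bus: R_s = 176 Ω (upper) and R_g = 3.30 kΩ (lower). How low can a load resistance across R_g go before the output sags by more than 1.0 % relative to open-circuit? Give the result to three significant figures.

Output resistance R_th = R_s‖R_g = (176 × 3300)/3476 = 167.1 Ω.
The fractional drop is R_th/(R_th + R_L); requiring this ≤ 0.0100 gives R_L ≥ R_th(1/0.0100 − 1) = 167.1 × 99.00 = 16.5 kΩ.

R_L(min) ≈ 16.5 kΩ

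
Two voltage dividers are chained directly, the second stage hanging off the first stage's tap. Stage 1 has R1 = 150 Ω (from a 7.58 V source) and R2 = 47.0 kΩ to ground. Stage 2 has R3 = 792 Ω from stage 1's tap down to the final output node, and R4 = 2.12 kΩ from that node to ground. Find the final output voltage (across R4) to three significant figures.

Stage 2 presents R3+R4 = 2912 Ω as a load on stage 1's tap.
Stage 1's lower leg becomes R2‖(R3+R4) = 2742 Ω, so V_mid = 7.58 × 2742/2892 = 7.187 V.
Stage 2 is itself unloaded: V_out = V_mid × R4/(R3+R4) = 7.187 × 2120/2912 = 5.23 V.

V_out ≈ 5.23 V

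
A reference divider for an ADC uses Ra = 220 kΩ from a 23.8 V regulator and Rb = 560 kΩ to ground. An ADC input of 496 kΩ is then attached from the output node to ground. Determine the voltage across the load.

V_out ≈ 13.0 V

The load sits in parallel with Rb: Rb‖R_L = (560 × 496) / (560 + 496) = 263.0 kΩ.
V_out = 23.8 × 263.0 / (220 + 263.0) = 23.8 × 263.0/483.0 = 13.0 V.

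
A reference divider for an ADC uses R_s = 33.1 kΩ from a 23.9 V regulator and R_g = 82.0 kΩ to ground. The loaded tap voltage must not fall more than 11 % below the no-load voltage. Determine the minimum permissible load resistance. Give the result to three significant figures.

R_L(min) ≈ 191 kΩ

Output resistance R_th = R_s‖R_g = (33.1 × 82.0)/115.1 = 23.58 kΩ.
The fractional drop is R_th/(R_th + R_L); requiring this ≤ 0.110 gives R_L ≥ R_th(1/0.110 − 1) = 23.58 × 8.091 = 191 kΩ.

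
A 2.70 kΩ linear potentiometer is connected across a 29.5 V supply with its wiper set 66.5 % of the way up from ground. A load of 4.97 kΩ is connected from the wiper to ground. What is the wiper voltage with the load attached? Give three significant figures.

The wiper splits the pot into (1−α)R = 904.5 Ω above and αR = 1796 Ω below.
Lower section ‖ load = 1319 Ω.
V_wiper = 29.5 × 1319/(904.5 + 1319) = 17.5 V.

V ≈ 17.5 V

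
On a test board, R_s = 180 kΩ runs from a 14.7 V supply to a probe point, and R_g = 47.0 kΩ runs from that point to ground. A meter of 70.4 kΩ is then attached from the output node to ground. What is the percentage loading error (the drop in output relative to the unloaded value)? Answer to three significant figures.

34.6 %

The divider's output (Thévenin) resistance is R_s‖R_g = 37.27 kΩ.
Fractional drop under load = R_th/(R_th + R_L) = 37.27 / (37.27 + 70.4) = 0.3461.
So the output falls by 34.6 %.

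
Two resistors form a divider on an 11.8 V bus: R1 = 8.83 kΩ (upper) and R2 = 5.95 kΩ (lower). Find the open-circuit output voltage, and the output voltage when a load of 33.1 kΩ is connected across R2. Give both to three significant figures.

Open-circuit: V = 11.8 × 5.95/(8.83 + 5.95) = 4.75 V.
With the load, R2 becomes R2‖R_L = 5.043 kΩ, so V = 11.8 × 5.043/13.87 = 4.29 V.

Unloaded: 4.75 V; loaded: 4.29 V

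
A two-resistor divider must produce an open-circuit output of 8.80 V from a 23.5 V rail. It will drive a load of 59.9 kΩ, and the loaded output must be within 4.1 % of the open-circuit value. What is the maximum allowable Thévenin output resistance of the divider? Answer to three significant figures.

Loading drop = R_th/(R_th + R_L) ≤ 0.0410, so R_th ≤ R_L · ε/(1−ε) = 59.9 kΩ × 0.0410/0.9590 = 2.56 kΩ.

R_th ≤ 2.56 kΩ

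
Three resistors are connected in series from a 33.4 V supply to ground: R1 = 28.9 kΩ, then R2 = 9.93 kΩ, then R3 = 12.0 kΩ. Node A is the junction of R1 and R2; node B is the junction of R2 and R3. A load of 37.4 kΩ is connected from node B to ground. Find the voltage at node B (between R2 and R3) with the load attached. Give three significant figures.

V ≈ 6.33 V

At node B, R3 is in parallel with the load: R3‖R_L = 9.085 kΩ.
Below node A the resistance is R2 + (R3‖R_L) = 19.02 kΩ, so V_A = 33.4 × 19.02/47.92 = 13.25 V.
Then V_B = V_A × (R3‖R_L)/(R2 + R3‖R_L) = 13.25 × 9.085/19.02 = 6.33 V.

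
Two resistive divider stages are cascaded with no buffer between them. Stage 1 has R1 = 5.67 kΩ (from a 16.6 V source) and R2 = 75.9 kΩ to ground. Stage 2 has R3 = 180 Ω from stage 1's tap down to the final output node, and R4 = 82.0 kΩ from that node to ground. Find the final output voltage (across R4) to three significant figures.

V_out ≈ 14.5 V

Stage 2 presents R3+R4 = 82180 Ω as a load on stage 1's tap.
Stage 1's lower leg becomes R2‖(R3+R4) = 39460 Ω, so V_mid = 16.6 × 39460/45130 = 14.51 V.
Stage 2 is itself unloaded: V_out = V_mid × R4/(R3+R4) = 14.51 × 82000/82180 = 14.5 V.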